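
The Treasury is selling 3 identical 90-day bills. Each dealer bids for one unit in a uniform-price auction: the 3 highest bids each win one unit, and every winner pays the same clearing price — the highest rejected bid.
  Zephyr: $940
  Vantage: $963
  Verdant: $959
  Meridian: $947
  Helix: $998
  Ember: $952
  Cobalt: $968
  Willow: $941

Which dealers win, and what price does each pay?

Helix, Cobalt, Vantage; each pays $959

Sorting: 998 (Helix), 968 (Cobalt), 963 (Vantage), 959 (Verdant), 952 (Ember), …
Top 3: Helix, Cobalt, Vantage.
First losing bid is Verdant's $959, which sets the uniform price.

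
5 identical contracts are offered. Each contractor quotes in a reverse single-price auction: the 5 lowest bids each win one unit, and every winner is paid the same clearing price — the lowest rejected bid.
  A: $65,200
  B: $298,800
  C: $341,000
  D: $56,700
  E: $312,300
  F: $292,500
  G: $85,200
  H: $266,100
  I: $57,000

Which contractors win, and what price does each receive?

Bids ranked low→high: 56,700 (D), 57,000 (I), 65,200 (A), 85,200 (G), 266,100 (H), 292,500 (F), 298,800 (B), …
Winners (5 units): D, I, A, G, H.
First losing bid is F's $292,500, which sets the uniform price.

D, I, A, G, H; each is paid $292,500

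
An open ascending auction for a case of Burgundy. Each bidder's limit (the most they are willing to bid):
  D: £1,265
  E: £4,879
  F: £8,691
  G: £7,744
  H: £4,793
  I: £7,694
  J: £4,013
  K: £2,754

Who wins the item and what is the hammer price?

F wins at £7,744

Ascending (English) auction: the price rises until one bidder remains; the winner pays the price at which the last rival dropped out.
Limits ranked: 8,691 (F) > 7,744 (G) > 7,694 (I) > 4,879 (E) > 4,793 (H) > 4,013 (J) > …
Once the price passes £7,744, only F is left; the hammer falls at G's limit of £7,744.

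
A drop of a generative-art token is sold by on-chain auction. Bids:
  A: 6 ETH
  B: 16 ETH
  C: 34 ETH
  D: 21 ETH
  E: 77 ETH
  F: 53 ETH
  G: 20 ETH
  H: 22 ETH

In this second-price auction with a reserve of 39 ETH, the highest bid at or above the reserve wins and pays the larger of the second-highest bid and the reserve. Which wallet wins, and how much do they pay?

E pays 53 ETH

Sorting bids: 77 (E) > 53 (F) > 34 (C) > 22 (H) > 21 (D) > 20 (G) > …
E has the top bid at or above the reserve (77 ETH).
Second-highest bid 53 ETH exceeds the reserve 39 ETH → payment 53 ETH.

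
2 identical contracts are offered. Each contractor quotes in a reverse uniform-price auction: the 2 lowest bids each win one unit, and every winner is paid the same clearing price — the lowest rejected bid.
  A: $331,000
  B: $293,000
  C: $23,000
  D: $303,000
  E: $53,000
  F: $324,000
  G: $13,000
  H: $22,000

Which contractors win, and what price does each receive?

G, H; each is paid $23,000

Ordering the bids: 13,000 (G), 22,000 (H), 23,000 (C), 53,000 (E), …
Winners (2 units): G, H.
First losing bid is C's $23,000, which sets the uniform price.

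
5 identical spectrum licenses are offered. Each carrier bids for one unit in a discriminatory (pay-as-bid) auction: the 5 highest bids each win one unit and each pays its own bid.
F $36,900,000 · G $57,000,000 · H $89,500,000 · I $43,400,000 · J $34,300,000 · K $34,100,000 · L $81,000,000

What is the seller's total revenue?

Sorting: 89,500,000 (H), 81,000,000 (L), 57,000,000 (G), 43,400,000 (I), 36,900,000 (F), 34,300,000 (J), 34,100,000 (K)
The 5 highest are H, L, G, I, F.
Total revenue = 89,500,000 + 81,000,000 + 57,000,000 + 43,400,000 + 36,900,000 = $307,800,000.

Total revenue: $307,800,000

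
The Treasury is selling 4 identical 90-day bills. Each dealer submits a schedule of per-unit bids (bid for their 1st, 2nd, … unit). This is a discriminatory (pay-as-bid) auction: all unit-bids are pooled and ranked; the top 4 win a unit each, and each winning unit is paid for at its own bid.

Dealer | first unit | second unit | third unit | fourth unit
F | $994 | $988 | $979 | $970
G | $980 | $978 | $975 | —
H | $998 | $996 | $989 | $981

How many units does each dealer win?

Merging the schedules and taking the best 4: 998 (H-1), 996 (H-2), 994 (F-1), 989 (H-3)
Next rejected bid: $988 (not a price — pay-as-bid).
Allocation: F 1, H 3.

F 1, H 3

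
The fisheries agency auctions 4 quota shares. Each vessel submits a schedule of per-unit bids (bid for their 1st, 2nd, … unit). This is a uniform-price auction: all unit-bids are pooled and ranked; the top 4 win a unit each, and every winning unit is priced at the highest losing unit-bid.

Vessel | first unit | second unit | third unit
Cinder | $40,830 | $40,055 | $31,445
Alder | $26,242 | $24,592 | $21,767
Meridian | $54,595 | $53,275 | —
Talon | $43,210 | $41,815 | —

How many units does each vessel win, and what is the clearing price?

Meridian 2, Talon 2; clearing price $40,830

Pooled unit-bids ranked (top 4): 54,595 (Meridian-1), 53,275 (Meridian-2), 43,210 (Talon-1), 41,815 (Talon-2)
First bid not allocated: $40,830.
Allocation: Meridian 2, Talon 2.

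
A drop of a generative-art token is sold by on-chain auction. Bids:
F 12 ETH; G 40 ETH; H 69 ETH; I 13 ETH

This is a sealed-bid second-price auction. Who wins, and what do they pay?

Bids in order: 69 (H) > 40 (G) > 13 (I) > 12 (F)
Second-price: H pays G's bid of 40 ETH.

H pays 40 ETH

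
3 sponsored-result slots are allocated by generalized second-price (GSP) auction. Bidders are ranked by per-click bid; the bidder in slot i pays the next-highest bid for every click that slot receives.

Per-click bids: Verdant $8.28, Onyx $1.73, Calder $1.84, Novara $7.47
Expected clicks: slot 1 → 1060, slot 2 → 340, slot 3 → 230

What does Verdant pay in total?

Verdant pays $7918.20

Per-click bids in order: $8.28 (Verdant) > $7.47 (Novara) > $1.84 (Calder) > $1.73 (Onyx)
Verdant holds slot 1 → pays next bid $7.47 × 1060 clicks = $7918.20.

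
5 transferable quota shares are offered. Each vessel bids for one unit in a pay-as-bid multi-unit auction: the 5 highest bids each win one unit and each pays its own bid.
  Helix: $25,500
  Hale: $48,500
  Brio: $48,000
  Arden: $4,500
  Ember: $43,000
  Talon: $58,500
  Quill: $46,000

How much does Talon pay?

Sorting: 58,500 (Talon), 48,500 (Hale), 48,000 (Brio), 46,000 (Quill), 43,000 (Ember), 25,500 (Helix), 4,500 (Arden)
Winners (5 units): Talon, Hale, Brio, Quill, Ember.
Talon wins → own bid $58,500.

Talon pays $58,500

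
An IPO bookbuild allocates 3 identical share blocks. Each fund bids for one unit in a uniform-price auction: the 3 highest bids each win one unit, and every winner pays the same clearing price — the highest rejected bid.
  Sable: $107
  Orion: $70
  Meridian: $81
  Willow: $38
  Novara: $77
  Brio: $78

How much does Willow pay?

Willow pays $0

Bids ranked high→low: 107 (Sable), 81 (Meridian), 78 (Brio), 77 (Novara), 70 (Orion), …
Winners (3 units): Sable, Meridian, Brio.
Highest unsuccessful bid: $77 → clearing price.
Willow does not win → pays $0.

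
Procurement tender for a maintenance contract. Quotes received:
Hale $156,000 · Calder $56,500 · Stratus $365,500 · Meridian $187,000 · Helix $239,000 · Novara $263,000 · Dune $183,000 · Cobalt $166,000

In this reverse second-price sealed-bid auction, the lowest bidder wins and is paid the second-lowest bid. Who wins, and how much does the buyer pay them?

Bids in order: 56,500 (Calder) < 156,000 (Hale) < 166,000 (Cobalt) < 183,000 (Dune) < 187,000 (Meridian) < 239,000 (Helix) < …
Second-price: Calder is paid Hale's bid of $156,000.

Calder is paid $156,000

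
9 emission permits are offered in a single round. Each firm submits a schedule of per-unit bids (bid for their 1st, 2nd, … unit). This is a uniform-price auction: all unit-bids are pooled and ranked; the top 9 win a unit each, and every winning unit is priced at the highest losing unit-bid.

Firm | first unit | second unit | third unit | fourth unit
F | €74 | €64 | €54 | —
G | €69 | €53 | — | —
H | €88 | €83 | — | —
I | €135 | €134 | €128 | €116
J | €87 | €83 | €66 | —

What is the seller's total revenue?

Total revenue: €621

Merging the schedules and taking the best 9: 135 (I-1), 134 (I-2), 128 (I-3), 116 (I-4), 88 (H-1), 87 (J-1), 83 (H-2), 83 (J-2), 74 (F-1)
First bid not allocated: €69.
Allocation: F 1, H 2, I 4, J 2. Every unit priced at €69.
Revenue = 9 × 69 = €621.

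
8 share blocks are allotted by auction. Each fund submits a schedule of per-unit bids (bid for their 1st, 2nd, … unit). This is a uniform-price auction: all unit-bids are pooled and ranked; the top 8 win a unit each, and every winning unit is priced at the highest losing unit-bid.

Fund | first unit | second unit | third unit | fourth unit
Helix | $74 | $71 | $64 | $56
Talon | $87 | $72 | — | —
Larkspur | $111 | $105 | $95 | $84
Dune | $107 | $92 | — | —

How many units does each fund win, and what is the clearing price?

All unit-bids, highest first — top 8: 111 (Larkspur-1), 107 (Dune-1), 105 (Larkspur-2), 95 (Larkspur-3), 92 (Dune-2), 87 (Talon-1), 84 (Larkspur-4), 74 (Helix-1)
The (k+1)-th unit-bid is $72.
Allocation: Dune 2, Helix 1, Larkspur 4, Talon 1.

Dune 2, Helix 1, Larkspur 4, Talon 1; clearing price $72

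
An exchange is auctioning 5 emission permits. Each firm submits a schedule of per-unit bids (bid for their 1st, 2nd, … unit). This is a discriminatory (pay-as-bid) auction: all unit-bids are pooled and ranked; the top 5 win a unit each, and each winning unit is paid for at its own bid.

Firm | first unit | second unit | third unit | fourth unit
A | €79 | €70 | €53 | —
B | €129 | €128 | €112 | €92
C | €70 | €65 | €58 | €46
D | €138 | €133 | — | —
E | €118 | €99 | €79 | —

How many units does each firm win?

All unit-bids, highest first — top 5: 138 (D-1), 133 (D-2), 129 (B-1), 128 (B-2), 118 (E-1)
Next rejected bid: €112 (not a price — pay-as-bid).
Allocation: B 2, D 2, E 1.

B 2, D 2, E 1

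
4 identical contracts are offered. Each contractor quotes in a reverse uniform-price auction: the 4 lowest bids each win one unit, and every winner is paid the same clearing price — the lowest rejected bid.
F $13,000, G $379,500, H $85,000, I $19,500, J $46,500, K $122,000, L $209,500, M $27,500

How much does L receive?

L is paid $0

Bids ranked low→high: 13,000 (F), 19,500 (I), 27,500 (M), 46,500 (J), 85,000 (H), 122,000 (K), …
Winners (4 units): F, I, M, J.
First losing bid is H's $85,000, which sets the uniform price.
L does not win → is paid $0.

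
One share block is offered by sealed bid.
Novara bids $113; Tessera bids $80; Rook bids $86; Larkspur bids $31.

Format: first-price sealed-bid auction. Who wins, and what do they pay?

Bids ranked: 113 (Novara) > 86 (Rook) > 80 (Tessera) > 31 (Larkspur)
Novara has the highest bid and pays exactly that: $113.

Novara pays $113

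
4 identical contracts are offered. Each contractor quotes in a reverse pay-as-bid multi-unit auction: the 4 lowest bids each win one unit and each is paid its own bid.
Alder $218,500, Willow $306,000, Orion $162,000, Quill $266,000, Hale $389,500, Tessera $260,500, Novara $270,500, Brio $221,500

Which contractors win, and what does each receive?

Orion $162,000, Alder $218,500, Brio $221,500, Tessera $260,500

Sorting: 162,000 (Orion), 218,500 (Alder), 221,500 (Brio), 260,500 (Tessera), 266,000 (Quill), 270,500 (Novara), …
The 4 lowest are Orion, Alder, Brio, Tessera.
Each winner is paid its own bid: Orion $162,000, Alder $218,500, Brio $221,500, Tessera $260,500.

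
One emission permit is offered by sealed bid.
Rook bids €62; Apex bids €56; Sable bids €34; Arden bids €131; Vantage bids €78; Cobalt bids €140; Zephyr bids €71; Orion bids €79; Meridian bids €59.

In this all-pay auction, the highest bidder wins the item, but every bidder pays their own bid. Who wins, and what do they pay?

Bids ranked: 140 (Cobalt) > 131 (Arden) > 79 (Orion) > 78 (Vantage) > 71 (Zephyr) > 62 (Rook) > …
Cobalt wins with the top bid; all bids are sunk regardless.

Cobalt pays €140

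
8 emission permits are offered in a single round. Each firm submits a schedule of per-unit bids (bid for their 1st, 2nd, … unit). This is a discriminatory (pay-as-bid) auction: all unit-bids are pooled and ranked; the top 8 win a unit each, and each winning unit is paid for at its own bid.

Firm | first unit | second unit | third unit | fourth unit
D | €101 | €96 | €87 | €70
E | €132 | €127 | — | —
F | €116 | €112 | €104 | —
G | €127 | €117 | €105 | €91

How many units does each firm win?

Pooled unit-bids ranked (top 8): 132 (E-1), 127 (E-2), 127 (G-1), 117 (G-2), 116 (F-1), 112 (F-2), 105 (G-3), 104 (F-3)
Next rejected bid: €101 (not a price — pay-as-bid).
Allocation: E 2, F 3, G 3.

E 2, F 3, G 3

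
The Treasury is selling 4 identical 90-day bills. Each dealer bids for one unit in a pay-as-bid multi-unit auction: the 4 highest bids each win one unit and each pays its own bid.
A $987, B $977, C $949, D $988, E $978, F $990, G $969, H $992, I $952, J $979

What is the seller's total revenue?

Sorting: 992 (H), 990 (F), 988 (D), 987 (A), 979 (J), 978 (E), …
The 4 highest are H, F, D, A.
Total revenue = 992 + 990 + 988 + 987 = $3,957.

Total revenue: $3,957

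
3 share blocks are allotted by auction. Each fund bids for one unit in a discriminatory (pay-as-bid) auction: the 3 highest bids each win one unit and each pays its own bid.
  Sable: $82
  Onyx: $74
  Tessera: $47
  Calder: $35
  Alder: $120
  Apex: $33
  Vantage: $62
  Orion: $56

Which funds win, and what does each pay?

Alder $120, Sable $82, Onyx $74

Bids ranked high→low: 120 (Alder), 82 (Sable), 74 (Onyx), 62 (Vantage), 56 (Orion), …
Winners (3 units): Alder, Sable, Onyx.
Each winner pays its own bid: Alder $120, Sable $82, Onyx $74.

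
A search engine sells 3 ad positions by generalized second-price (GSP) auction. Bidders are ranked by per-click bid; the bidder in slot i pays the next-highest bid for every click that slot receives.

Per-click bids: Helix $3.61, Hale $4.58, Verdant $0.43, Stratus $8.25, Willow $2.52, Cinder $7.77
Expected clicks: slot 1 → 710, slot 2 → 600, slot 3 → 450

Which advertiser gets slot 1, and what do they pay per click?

Stratus; $7.77 per click

Ranked by bid: $8.25 (Stratus) > $7.77 (Cinder) > $4.58 (Hale) > $3.61 (Helix) > …
Slot 1 goes to the first-ranked bidder, Stratus, who pays the next bid down: $7.77/click.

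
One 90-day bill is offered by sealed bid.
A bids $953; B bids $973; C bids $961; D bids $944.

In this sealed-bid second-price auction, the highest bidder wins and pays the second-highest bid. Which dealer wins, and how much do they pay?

Bids ranked: 973 (B) > 961 (C) > 953 (A) > 944 (D)
B wins with the highest bid; price is set by the runner-up at $961.

B pays $961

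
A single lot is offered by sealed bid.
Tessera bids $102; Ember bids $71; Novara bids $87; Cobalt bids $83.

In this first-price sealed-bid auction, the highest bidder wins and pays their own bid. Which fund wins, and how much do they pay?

Tessera pays $102

Rule: the highest bidder wins and pays their own bid.
Sorting bids: 102 (Tessera) > 87 (Novara) > 83 (Cobalt) > 71 (Ember)
Tessera has the highest bid and pays exactly that: $102.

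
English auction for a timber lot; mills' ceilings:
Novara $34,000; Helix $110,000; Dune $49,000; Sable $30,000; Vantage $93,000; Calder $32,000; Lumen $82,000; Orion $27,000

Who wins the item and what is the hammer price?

Helix wins at $93,000

Limits in order: 110,000 (Helix) > 93,000 (Vantage) > 82,000 (Lumen) > 49,000 (Dune) > 34,000 (Novara) > 32,000 (Calder) > …
Bidding ends when Vantage exits at $93,000; Helix takes it.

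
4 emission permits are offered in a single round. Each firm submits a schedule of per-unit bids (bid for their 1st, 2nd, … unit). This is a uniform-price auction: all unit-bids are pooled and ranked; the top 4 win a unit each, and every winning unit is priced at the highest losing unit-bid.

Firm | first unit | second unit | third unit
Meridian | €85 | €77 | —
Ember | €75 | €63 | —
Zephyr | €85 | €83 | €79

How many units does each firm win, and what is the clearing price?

Meridian 1, Zephyr 3; clearing price €77

Pooled unit-bids ranked (top 4): 85 (Meridian-1), 85 (Zephyr-1), 83 (Zephyr-2), 79 (Zephyr-3)
Highest rejected unit-bid = €77.
Allocation: Meridian 1, Zephyr 3.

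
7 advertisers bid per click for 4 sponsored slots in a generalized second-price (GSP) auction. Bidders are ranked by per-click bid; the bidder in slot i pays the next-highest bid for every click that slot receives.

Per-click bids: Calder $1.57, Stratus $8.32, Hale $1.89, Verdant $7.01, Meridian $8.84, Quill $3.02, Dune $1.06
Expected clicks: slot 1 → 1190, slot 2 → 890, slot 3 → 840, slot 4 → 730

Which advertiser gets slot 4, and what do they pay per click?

Quill; $1.89 per click

Ranked by bid: $8.84 (Meridian) > $8.32 (Stratus) > $7.01 (Verdant) > $3.02 (Quill) > $1.89 (Hale) > …
Slot 4 goes to the fourth-ranked bidder, Quill, who pays the next bid down: $1.89/click.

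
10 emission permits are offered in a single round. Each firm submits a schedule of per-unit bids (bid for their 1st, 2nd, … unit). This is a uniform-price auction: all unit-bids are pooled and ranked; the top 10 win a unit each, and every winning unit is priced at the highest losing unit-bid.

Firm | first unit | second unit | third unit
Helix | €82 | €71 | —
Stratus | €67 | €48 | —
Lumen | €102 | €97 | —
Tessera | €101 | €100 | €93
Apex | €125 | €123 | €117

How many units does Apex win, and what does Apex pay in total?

Apex: 3 units, pays €201

Merging the schedules and taking the best 10: 125 (Apex-1), 123 (Apex-2), 117 (Apex-3), 102 (Lumen-1), 101 (Tessera-1), 100 (Tessera-2), 97 (Lumen-2), 93 (Tessera-3), 82 (Helix-1), 71 (Helix-2)
First bid not allocated: €67.
Apex wins 3 unit(s) at €67 each.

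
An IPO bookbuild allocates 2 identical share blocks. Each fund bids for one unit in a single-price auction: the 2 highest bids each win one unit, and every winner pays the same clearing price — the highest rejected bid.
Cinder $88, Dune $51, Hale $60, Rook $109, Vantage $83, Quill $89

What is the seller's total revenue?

Total revenue: $176

Bids ranked high→low: 109 (Rook), 89 (Quill), 88 (Cinder), 83 (Vantage), …
Top 2: Rook, Quill.
Clearing price = highest rejected bid = $88.
Total revenue = 2 × $88 = $176.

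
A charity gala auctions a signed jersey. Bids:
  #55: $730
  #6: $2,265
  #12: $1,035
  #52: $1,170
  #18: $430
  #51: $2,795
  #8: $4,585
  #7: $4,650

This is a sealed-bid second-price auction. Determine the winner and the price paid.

Bids in order: 4,650 (#7) > 4,585 (#8) > 2,795 (#51) > 2,265 (#6) > 1,170 (#52) > 1,035 (#12) > …
#7 wins with the highest bid; price is set by the runner-up at $4,585.

#7 pays $4,585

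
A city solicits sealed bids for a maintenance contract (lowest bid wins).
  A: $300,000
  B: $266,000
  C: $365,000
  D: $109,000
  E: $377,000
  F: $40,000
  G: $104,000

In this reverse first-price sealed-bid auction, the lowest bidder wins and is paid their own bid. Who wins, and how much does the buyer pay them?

F is paid $40,000

Bids in order: 40,000 (F) < 104,000 (G) < 109,000 (D) < 266,000 (B) < 300,000 (A) < 365,000 (C) < …
F is lowest → is paid own bid, $40,000.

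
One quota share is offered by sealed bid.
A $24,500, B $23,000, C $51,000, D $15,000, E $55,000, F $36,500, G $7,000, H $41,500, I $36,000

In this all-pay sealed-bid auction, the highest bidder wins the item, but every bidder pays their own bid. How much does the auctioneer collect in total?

Bids in order: 55,000 (E) > 51,000 (C) > 41,500 (H) > 36,500 (F) > 36,000 (I) > 24,500 (A) > …
E wins with the top bid; all bids are sunk regardless.
Every bidder forfeits their bid regardless of winning.
Revenue = 24,500 + 23,000 + 51,000 + 15,000 + 55,000 + 36,500 + 7,000 + 41,500 + 36,000 = $289,500.

Total revenue: $289,500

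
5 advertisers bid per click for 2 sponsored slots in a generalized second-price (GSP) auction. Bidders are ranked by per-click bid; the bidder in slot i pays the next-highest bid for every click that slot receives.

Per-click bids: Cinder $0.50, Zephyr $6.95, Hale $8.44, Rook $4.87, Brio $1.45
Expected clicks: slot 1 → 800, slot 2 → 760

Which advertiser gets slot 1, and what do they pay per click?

Hale; $6.95 per click

Sorting advertisers: $8.44 (Hale) > $6.95 (Zephyr) > $4.87 (Rook) > …
Slot 1 goes to the first-ranked bidder, Hale, who pays the next bid down: $6.95/click.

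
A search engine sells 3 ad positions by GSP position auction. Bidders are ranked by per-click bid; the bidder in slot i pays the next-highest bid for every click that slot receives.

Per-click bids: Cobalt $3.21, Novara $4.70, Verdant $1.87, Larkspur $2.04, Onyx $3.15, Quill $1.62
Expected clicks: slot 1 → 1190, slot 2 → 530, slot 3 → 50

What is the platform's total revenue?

Total revenue: $5591.40

Per-click bids in order: $4.70 (Novara) > $3.21 (Cobalt) > $3.15 (Onyx) > $2.04 (Larkspur) > …
Slot 1: Novara pays $3.21 × 1190 = $3819.90
Slot 2: Cobalt pays $3.15 × 530 = $1669.50
Slot 3: Onyx pays $2.04 × 50 = $102.00
Total = $5591.40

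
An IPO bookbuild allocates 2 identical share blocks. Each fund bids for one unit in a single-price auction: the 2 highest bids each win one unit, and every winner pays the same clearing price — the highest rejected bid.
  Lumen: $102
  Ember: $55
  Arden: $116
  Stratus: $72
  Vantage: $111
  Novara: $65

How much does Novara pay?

Novara pays $0

Ordering the bids: 116 (Arden), 111 (Vantage), 102 (Lumen), 72 (Stratus), …
The 2 highest are Arden, Vantage.
First losing bid is Lumen's $102, which sets the uniform price.
Novara does not win → pays $0.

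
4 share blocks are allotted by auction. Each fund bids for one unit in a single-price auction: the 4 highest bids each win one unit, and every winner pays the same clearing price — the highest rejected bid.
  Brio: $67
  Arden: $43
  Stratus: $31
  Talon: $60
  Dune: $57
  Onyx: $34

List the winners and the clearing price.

Ordering the bids: 67 (Brio), 60 (Talon), 57 (Dune), 43 (Arden), 34 (Onyx), 31 (Stratus)
Winners (4 units): Brio, Talon, Dune, Arden.
First losing bid is Onyx's $34, which sets the uniform price.

Brio, Talon, Dune, Arden; each pays $34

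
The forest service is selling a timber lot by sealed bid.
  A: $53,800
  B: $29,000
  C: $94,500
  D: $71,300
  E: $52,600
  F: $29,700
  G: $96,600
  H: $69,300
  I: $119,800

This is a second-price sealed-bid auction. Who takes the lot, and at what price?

I pays $96,600

Bids ranked: 119,800 (I) > 96,600 (G) > 94,500 (C) > 71,300 (D) > 69,300 (H) > 53,800 (A) > …
I is highest; pays the second-highest bid, $96,600.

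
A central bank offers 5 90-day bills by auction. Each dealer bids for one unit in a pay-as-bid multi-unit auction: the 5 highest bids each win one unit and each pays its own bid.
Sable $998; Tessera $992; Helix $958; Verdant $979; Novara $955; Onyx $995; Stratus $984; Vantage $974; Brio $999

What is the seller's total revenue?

Total revenue: $4,968

Bids ranked high→low: 999 (Brio), 998 (Sable), 995 (Onyx), 992 (Tessera), 984 (Stratus), 979 (Verdant), 974 (Vantage), …
Top 5: Brio, Sable, Onyx, Tessera, Stratus.
Total revenue = 999 + 998 + 995 + 992 + 984 = $4,968.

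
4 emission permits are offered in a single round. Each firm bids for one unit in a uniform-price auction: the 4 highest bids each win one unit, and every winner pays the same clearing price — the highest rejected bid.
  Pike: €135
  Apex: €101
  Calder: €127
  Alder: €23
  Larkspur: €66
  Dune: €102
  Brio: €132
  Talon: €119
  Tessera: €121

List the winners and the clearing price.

Pike, Brio, Calder, Tessera; each pays €119

Sorting: 135 (Pike), 132 (Brio), 127 (Calder), 121 (Tessera), 119 (Talon), 102 (Dune), …
The 4 highest are Pike, Brio, Calder, Tessera.
Clearing price = highest rejected bid = €119.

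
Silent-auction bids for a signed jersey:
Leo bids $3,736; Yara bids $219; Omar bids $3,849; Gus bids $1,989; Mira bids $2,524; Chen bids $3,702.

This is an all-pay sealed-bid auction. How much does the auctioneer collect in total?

Total revenue: $16,019

Sorting bids: 3,849 (Omar) > 3,736 (Leo) > 3,702 (Chen) > 2,524 (Mira) > 1,989 (Gus) > 219 (Yara)
Every bidder forfeits their bid regardless of winning.
Revenue = 3,736 + 219 + 3,849 + 1,989 + 2,524 + 3,702 = $16,019.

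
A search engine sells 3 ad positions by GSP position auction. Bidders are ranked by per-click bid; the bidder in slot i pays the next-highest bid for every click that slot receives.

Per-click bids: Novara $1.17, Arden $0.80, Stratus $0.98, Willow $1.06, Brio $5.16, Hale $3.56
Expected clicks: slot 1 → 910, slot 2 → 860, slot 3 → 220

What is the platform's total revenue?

Total revenue: $4479.00

Per-click bids in order: $5.16 (Brio) > $3.56 (Hale) > $1.17 (Novara) > $1.06 (Willow) > …
Slot 1: Brio pays $3.56 × 910 = $3239.60
Slot 2: Hale pays $1.17 × 860 = $1006.20
Slot 3: Novara pays $1.06 × 220 = $233.20
Total = $4479.00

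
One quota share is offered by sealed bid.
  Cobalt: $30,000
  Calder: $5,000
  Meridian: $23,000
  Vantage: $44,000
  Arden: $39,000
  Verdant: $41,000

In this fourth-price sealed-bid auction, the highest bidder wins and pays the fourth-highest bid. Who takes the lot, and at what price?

Rule: the highest bidder wins and pays the fourth-highest bid.
Bids ranked: 44,000 (Vantage) > 41,000 (Verdant) > 39,000 (Arden) > 30,000 (Cobalt) > 23,000 (Meridian) > 5,000 (Calder)
Vantage wins; payment is bid #4 in the ranking = $30,000.

Vantage pays $30,000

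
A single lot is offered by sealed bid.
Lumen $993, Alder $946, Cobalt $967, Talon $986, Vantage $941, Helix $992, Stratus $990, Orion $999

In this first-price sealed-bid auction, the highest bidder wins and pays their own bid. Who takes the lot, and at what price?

Orion pays $999

Sorting bids: 999 (Orion) > 993 (Lumen) > 992 (Helix) > 990 (Stratus) > 986 (Talon) > 967 (Cobalt) > …
Orion has the highest bid and pays exactly that: $999.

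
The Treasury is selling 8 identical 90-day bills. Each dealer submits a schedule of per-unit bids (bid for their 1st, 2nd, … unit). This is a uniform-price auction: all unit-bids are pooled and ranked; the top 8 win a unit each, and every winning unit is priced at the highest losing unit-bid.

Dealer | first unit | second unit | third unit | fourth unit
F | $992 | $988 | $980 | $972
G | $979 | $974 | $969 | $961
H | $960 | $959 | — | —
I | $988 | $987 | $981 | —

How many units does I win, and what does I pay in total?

Pooled unit-bids ranked (top 8): 992 (F-1), 988 (F-2), 988 (I-1), 987 (I-2), 981 (I-3), 980 (F-3), 979 (G-1), 974 (G-2)
The (k+1)-th unit-bid is $972.
I wins 3 unit(s) at $972 each.

I: 3 units, pays $2,916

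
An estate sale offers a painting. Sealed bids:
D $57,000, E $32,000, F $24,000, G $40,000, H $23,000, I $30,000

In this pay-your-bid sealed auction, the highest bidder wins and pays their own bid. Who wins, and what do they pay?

Sorting bids: 57,000 (D) > 40,000 (G) > 32,000 (E) > 30,000 (I) > 24,000 (F) > 23,000 (H)
D has the highest bid and pays exactly that: $57,000.

D pays $57,000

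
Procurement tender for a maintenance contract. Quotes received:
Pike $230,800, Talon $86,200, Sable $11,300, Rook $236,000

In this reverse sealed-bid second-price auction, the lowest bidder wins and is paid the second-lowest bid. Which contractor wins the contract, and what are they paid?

Sable is paid $86,200

Bids ranked: 11,300 (Sable) < 86,200 (Talon) < 230,800 (Pike) < 236,000 (Rook)
Sable wins with the lowest bid; price is set by the runner-up at $86,200.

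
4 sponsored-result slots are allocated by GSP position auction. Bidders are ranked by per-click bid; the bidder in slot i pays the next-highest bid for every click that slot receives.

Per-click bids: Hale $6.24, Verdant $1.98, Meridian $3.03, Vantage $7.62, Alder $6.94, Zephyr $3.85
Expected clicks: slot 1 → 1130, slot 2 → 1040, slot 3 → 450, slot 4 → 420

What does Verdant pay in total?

Per-click bids in order: $7.62 (Vantage) > $6.94 (Alder) > $6.24 (Hale) > $3.85 (Zephyr) > $3.03 (Meridian) > …
Verdant ranks below slot 4 → no slot, pays nothing.

Verdant pays $0.00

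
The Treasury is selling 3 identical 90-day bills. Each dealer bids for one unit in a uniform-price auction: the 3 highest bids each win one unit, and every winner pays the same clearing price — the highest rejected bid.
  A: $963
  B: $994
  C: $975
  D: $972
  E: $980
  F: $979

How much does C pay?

C pays $0

Bids ranked high→low: 994 (B), 980 (E), 979 (F), 975 (C), 972 (D), …
Top 3: B, E, F.
Highest unsuccessful bid: $975 → clearing price.
C does not win → pays $0.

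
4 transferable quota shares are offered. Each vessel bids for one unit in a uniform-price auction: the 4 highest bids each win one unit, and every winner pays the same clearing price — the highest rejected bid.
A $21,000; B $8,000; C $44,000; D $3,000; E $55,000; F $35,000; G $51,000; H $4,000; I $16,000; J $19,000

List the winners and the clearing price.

Sorting: 55,000 (E), 51,000 (G), 44,000 (C), 35,000 (F), 21,000 (A), 19,000 (J), …
The 4 highest are E, G, C, F.
First losing bid is A's $21,000, which sets the uniform price.

E, G, C, F; each pays $21,000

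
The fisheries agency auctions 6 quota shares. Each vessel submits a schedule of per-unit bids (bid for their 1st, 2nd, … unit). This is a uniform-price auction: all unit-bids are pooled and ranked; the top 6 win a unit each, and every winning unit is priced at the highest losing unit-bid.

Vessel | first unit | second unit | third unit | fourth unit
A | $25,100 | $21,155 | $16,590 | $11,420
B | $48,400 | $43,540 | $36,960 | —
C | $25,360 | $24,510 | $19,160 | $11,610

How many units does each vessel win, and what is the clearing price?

Pooled unit-bids ranked (top 6): 48,400 (B-1), 43,540 (B-2), 36,960 (B-3), 25,360 (C-1), 25,100 (A-1), 24,510 (C-2)
First bid not allocated: $21,155.
Allocation: A 1, B 3, C 2.

A 1, B 3, C 2; clearing price $21,155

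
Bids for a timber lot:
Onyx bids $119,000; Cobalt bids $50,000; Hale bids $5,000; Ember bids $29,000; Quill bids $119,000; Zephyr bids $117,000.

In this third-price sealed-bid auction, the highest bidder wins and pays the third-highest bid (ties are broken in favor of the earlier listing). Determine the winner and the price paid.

Third-price sealed-bid auction: the highest bidder wins and pays the third-highest bid.
Bids in order: 119,000 (Onyx) > 119,000 (Quill) > 117,000 (Zephyr) > 50,000 (Cobalt) > 29,000 (Ember) > 5,000 (Hale)
Onyx and Quill tie at $119,000; tie-break gives it to Onyx.
Onyx wins; payment is bid #3 in the ranking = $117,000.

Onyx pays $117,000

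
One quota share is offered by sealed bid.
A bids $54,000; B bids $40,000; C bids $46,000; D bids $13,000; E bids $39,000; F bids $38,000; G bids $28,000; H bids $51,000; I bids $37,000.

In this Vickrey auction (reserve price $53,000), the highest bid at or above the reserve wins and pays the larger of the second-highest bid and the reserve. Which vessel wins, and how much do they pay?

A pays $53,000

Sorting bids: 54,000 (A) > 51,000 (H) > 46,000 (C) > 40,000 (B) > 39,000 (E) > 38,000 (F) > …
Highest eligible bid: A at $54,000.
Second-highest bid $51,000 is below the reserve $53,000, so the reserve binds → payment $53,000.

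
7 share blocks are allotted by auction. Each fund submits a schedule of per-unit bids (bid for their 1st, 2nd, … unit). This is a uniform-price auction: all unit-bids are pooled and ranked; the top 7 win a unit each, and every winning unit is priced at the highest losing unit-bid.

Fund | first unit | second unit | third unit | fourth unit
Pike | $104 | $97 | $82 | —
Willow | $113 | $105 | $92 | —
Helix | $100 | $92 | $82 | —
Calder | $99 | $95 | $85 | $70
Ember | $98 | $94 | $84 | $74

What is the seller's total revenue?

Total revenue: $665

All unit-bids, highest first — top 7: 113 (Willow-1), 105 (Willow-2), 104 (Pike-1), 100 (Helix-1), 99 (Calder-1), 98 (Ember-1), 97 (Pike-2)
Highest rejected unit-bid = $95.
Allocation: Calder 1, Ember 1, Helix 1, Pike 2, Willow 2. Every unit priced at $95.
Revenue = 7 × 95 = $665.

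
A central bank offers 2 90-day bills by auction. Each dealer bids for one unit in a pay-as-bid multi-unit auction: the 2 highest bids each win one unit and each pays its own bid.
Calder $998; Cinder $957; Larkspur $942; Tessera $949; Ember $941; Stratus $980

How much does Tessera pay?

Sorting: 998 (Calder), 980 (Stratus), 957 (Cinder), 949 (Tessera), …
Winners (2 units): Calder, Stratus.
Tessera does not win → $0.

Tessera pays $0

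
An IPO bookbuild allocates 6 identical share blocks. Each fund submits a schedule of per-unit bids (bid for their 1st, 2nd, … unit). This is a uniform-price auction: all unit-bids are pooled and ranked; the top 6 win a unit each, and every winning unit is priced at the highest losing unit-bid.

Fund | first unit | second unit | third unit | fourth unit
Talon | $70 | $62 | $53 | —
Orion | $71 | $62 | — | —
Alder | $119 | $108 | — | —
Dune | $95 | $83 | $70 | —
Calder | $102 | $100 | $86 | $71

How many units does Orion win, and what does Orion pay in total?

All unit-bids, highest first — top 6: 119 (Alder-1), 108 (Alder-2), 102 (Calder-1), 100 (Calder-2), 95 (Dune-1), 86 (Calder-3)
First bid not allocated: $83.
Orion wins 0 unit(s) at $83 each.

Orion: 0 units, pays $0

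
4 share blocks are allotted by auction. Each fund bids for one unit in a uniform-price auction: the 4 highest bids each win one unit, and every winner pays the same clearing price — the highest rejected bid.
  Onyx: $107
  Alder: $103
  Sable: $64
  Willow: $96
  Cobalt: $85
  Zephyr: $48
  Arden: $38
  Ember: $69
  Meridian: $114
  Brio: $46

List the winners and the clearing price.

Bids ranked high→low: 114 (Meridian), 107 (Onyx), 103 (Alder), 96 (Willow), 85 (Cobalt), 69 (Ember), …
Top 4: Meridian, Onyx, Alder, Willow.
Clearing price = highest rejected bid = $85.

Meridian, Onyx, Alder, Willow; each pays $85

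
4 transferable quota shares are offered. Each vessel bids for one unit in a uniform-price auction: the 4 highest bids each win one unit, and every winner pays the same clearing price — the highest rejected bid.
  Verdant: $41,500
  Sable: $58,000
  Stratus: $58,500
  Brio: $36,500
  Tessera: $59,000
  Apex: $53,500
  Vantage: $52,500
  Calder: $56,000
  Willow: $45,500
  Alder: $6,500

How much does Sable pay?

Sorting: 59,000 (Tessera), 58,500 (Stratus), 58,000 (Sable), 56,000 (Calder), 53,500 (Apex), 52,500 (Vantage), …
Top 4: Tessera, Stratus, Sable, Calder.
Clearing price = highest rejected bid = $53,500.
Sable wins → pays $53,500.

Sable pays $53,500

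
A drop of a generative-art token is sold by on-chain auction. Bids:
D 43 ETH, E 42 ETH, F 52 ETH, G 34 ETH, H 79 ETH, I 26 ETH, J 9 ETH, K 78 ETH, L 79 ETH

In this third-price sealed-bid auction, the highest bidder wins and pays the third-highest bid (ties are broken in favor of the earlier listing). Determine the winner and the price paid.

Third-price sealed-bid auction: the highest bidder wins and pays the third-highest bid.
Sorting bids: 79 (H) > 79 (L) > 78 (K) > 52 (F) > 43 (D) > 42 (E) > …
Tie at 79 ETH → H wins by tie-break.
H wins; payment is bid #3 in the ranking = 78 ETH.

H pays 78 ETH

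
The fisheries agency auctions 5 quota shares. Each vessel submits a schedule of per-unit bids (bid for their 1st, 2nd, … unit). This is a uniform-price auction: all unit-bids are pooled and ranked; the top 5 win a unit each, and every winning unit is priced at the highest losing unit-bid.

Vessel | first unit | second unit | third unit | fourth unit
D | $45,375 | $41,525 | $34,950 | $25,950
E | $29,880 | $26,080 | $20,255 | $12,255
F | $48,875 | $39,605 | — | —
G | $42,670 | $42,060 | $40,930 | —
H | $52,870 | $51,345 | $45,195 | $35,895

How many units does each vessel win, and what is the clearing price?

D 1, F 1, H 3; clearing price $42,670

Pooled unit-bids ranked (top 5): 52,870 (H-1), 51,345 (H-2), 48,875 (F-1), 45,375 (D-1), 45,195 (H-3)
Highest rejected unit-bid = $42,670.
Allocation: D 1, F 1, H 3.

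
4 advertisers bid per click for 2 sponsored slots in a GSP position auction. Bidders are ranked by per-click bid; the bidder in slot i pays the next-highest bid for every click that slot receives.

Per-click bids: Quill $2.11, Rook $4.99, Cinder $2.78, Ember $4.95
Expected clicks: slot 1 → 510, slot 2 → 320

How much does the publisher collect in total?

Sorting advertisers: $4.99 (Rook) > $4.95 (Ember) > $2.78 (Cinder) > …
Slot 1: Rook pays $4.95 × 510 = $2524.50
Slot 2: Ember pays $2.78 × 320 = $889.60
Total = $3414.10

Total revenue: $3414.10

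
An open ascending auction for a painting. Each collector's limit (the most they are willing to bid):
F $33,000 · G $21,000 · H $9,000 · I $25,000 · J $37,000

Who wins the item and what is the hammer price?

Limits ranked: 37,000 (J) > 33,000 (F) > 25,000 (I) > 21,000 (G) > 9,000 (H)
Bidding ends when F exits at $33,000; J takes it.

J wins at $33,000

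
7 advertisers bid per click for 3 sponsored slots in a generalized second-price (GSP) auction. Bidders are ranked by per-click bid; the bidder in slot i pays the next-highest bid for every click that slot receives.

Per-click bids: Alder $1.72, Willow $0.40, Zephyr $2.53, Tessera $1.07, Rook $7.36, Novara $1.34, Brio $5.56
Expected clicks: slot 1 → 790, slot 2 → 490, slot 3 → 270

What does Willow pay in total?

Per-click bids in order: $7.36 (Rook) > $5.56 (Brio) > $2.53 (Zephyr) > $1.72 (Alder) > …
Willow ranks below slot 3 → no slot, pays nothing.

Willow pays $0.00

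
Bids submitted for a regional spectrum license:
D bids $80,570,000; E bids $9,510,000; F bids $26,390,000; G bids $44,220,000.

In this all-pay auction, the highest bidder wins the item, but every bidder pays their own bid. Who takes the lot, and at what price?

D pays $80,570,000

Bids ranked: 80,570,000 (D) > 44,220,000 (G) > 26,390,000 (F) > 9,510,000 (E)
D is highest and takes the item; every bidder forfeits their bid.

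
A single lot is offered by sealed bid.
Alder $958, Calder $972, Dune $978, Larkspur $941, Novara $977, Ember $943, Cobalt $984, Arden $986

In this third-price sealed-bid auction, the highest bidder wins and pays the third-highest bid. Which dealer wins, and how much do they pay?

Arden pays $978

Third-price sealed-bid auction: the highest bidder wins and pays the third-highest bid.
Bids in order: 986 (Arden) > 984 (Cobalt) > 978 (Dune) > 977 (Novara) > 972 (Calder) > 958 (Alder) > …
Arden is highest; pays the third-highest bid, $978.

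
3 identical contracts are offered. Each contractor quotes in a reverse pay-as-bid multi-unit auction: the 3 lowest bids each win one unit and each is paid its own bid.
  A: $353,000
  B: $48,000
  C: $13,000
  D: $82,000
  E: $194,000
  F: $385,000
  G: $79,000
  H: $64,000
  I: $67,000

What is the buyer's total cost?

Bids ranked low→high: 13,000 (C), 48,000 (B), 64,000 (H), 67,000 (I), 79,000 (G), …
Lowest 3: C, B, H.
Total cost = 13,000 + 48,000 + 64,000 = $125,000.

Total cost: $125,000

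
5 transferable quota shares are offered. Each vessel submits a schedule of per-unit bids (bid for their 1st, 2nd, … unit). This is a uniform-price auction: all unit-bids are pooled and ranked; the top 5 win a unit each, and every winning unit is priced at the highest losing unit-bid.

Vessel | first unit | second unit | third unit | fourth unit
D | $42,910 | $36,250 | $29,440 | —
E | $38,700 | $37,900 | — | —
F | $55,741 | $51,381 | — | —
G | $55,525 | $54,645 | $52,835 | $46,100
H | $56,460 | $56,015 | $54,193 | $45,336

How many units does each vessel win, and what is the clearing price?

F 1, G 2, H 2; clearing price $54,193

Merging the schedules and taking the best 5: 56,460 (H-1), 56,015 (H-2), 55,741 (F-1), 55,525 (G-1), 54,645 (G-2)
The (k+1)-th unit-bid is $54,193.
Allocation: F 1, G 2, H 2.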